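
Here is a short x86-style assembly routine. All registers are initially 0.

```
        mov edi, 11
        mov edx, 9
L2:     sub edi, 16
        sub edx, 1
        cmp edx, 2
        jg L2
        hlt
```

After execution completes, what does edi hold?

-101

edi=11
edx=9
edi=11-16=-5
edx=9-1=8
cmp edx, 2  (cmp 8,2)
jg L2: taken
edi=(-5)-16=-21
edx=8-1=7
cmp edx, 2  (cmp 7,2)
jg L2: taken
edi=(-21)-16=-37
edx=7-1=6
cmp edx, 2  (cmp 6,2)
jg L2: taken
edi=(-37)-16=-53
edx=6-1=5
cmp edx, 2  (cmp 5,2)
jg L2: taken
edi=(-53)-16=-69
edx=5-1=4
cmp edx, 2  (cmp 4,2)
jg L2: taken
edi=(-69)-16=-85
edx=4-1=3
cmp edx, 2  (cmp 3,2)
jg L2: taken
edi=(-85)-16=-101
edx=3-1=2
cmp edx, 2  (cmp 2,2)
jg L2: not taken
halt.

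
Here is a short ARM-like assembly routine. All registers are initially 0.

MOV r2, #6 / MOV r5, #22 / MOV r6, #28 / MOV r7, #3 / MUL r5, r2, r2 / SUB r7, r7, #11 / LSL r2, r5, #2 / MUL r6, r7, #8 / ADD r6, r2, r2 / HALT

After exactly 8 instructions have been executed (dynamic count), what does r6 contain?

-64

after MOV r2, #6: r2=6
after MOV r5, #22: r5=22
after MOV r6, #28: r6=28
after MOV r7, #3: r7=3
after MUL r5, r2, r2: r5=6*6=36
after SUB r7, r7, #11: r7=3-11=-8
after LSL r2, r5, #2: r2=36<<2=144
after MUL r6, r7, #8: r6=(-8)*8=-64
After step 8: r6 = -64.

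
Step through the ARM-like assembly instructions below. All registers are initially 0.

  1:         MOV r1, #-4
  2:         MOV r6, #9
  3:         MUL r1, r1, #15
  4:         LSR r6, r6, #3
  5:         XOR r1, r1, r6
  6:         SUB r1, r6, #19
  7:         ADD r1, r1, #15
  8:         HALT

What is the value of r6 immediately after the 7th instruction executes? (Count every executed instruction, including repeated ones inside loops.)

after MOV r1, #-4: r1=-4
after MOV r6, #9: r6=9
after MUL r1, r1, #15: r1=(-4)*15=-60
after LSR r6, r6, #3: r6=9>>3=1
after XOR r1, r1, r6: r1=(-60)^1=-59
after SUB r1, r6, #19: r1=1-19=-18
after ADD r1, r1, #15: r1=(-18)+15=-3
After step 7: r6 = 1.

1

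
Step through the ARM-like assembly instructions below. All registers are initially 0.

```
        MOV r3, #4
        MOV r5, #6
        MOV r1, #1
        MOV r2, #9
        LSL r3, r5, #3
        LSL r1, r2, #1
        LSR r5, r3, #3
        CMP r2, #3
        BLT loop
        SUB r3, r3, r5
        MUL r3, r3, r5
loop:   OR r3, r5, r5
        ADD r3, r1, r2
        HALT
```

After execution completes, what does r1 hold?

18

r3=4
r5=6
r1=1
r2=9
r3=6<<3=48
r1=9<<1=18
r5=48>>3=6
CMP r2, #3  (cmp 9,3)
BLT loop: not taken
r3=48-6=42
r3=42*6=252
r3=6|6=6
r3=18+9=27
halt.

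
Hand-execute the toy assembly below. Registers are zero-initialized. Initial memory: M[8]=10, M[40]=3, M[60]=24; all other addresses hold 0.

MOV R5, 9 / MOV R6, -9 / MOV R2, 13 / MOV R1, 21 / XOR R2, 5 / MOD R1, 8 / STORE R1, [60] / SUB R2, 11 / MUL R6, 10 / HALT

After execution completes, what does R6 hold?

after MOV R5, 9: R5=9
after MOV R6, -9: R6=-9
after MOV R2, 13: R2=13
after MOV R1, 21: R1=21
after XOR R2, 5: R2=13^5=8
after MOD R1, 8: R1=21%8=5
STORE R1, [60] → M[60]=5
after SUB R2, 11: R2=8-11=-3
after MUL R6, 10: R6=(-9)*10=-90
halt.

-90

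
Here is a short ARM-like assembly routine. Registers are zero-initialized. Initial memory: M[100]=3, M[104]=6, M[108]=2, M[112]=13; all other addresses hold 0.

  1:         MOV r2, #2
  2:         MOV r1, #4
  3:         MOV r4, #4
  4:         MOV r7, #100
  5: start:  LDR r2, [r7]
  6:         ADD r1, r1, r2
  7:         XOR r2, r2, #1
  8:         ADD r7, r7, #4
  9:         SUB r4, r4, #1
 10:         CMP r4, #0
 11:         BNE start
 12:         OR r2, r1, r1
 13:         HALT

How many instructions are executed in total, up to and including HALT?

34

MOV r2, #2 → r2=2
MOV r1, #4 → r1=4
MOV r4, #4 → r4=4
MOV r7, #100 → r7=100
LDR r2, [r7] → r2=M[100]=3
ADD r1, r1, r2 → r1=4+3=7
XOR r2, r2, #1 → r2=3^1=2
ADD r7, r7, #4 → r7=100+4=104
SUB r4, r4, #1 → r4=4-1=3
CMP r4, #0  (cmp 3,0)
BNE start: taken
LDR r2, [r7] → r2=M[104]=6
ADD r1, r1, r2 → r1=7+6=13
XOR r2, r2, #1 → r2=6^1=7
ADD r7, r7, #4 → r7=104+4=108
SUB r4, r4, #1 → r4=3-1=2
CMP r4, #0  (cmp 2,0)
BNE start: taken
LDR r2, [r7] → r2=M[108]=2
ADD r1, r1, r2 → r1=13+2=15
XOR r2, r2, #1 → r2=2^1=3
ADD r7, r7, #4 → r7=108+4=112
SUB r4, r4, #1 → r4=2-1=1
CMP r4, #0  (cmp 1,0)
BNE start: taken
LDR r2, [r7] → r2=M[112]=13
ADD r1, r1, r2 → r1=15+13=28
XOR r2, r2, #1 → r2=13^1=12
ADD r7, r7, #4 → r7=112+4=116
SUB r4, r4, #1 → r4=1-1=0
CMP r4, #0  (cmp 0,0)
BNE start: not taken
OR r2, r1, r1 → r2=28|28=28
halt.
Total executed instructions: 34.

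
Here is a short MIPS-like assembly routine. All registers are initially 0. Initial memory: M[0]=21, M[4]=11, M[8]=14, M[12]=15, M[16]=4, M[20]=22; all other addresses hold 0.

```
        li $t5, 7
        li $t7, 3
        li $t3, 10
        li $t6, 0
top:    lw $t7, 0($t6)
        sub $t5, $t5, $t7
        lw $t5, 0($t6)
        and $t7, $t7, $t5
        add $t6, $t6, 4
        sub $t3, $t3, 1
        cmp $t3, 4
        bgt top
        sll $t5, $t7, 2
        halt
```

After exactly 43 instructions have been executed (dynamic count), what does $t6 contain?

li $t5, 7 → $t5=7
li $t7, 3 → $t7=3
li $t3, 10 → $t3=10
li $t6, 0 → $t6=0
lw $t7, 0($t6) → $t7=M[0]=21
sub $t5, $t5, $t7 → $t5=7-21=-14
lw $t5, 0($t6) → $t5=M[0]=21
and $t7, $t7, $t5 → $t7=21&21=21
add $t6, $t6, 4 → $t6=0+4=4
sub $t3, $t3, 1 → $t3=10-1=9
cmp $t3, 4  (cmp 9,4)
bgt top: taken
lw $t7, 0($t6) → $t7=M[4]=11
sub $t5, $t5, $t7 → $t5=21-11=10
lw $t5, 0($t6) → $t5=M[4]=11
and $t7, $t7, $t5 → $t7=11&11=11
add $t6, $t6, 4 → $t6=4+4=8
sub $t3, $t3, 1 → $t3=9-1=8
cmp $t3, 4  (cmp 8,4)
bgt top: taken
lw $t7, 0($t6) → $t7=M[8]=14
sub $t5, $t5, $t7 → $t5=11-14=-3
lw $t5, 0($t6) → $t5=M[8]=14
and $t7, $t7, $t5 → $t7=14&14=14
add $t6, $t6, 4 → $t6=8+4=12
sub $t3, $t3, 1 → $t3=8-1=7
cmp $t3, 4  (cmp 7,4)
bgt top: taken
lw $t7, 0($t6) → $t7=M[12]=15
sub $t5, $t5, $t7 → $t5=14-15=-1
lw $t5, 0($t6) → $t5=M[12]=15
and $t7, $t7, $t5 → $t7=15&15=15
add $t6, $t6, 4 → $t6=12+4=16
sub $t3, $t3, 1 → $t3=7-1=6
cmp $t3, 4  (cmp 6,4)
bgt top: taken
lw $t7, 0($t6) → $t7=M[16]=4
sub $t5, $t5, $t7 → $t5=15-4=11
lw $t5, 0($t6) → $t5=M[16]=4
and $t7, $t7, $t5 → $t7=4&4=4
add $t6, $t6, 4 → $t6=16+4=20
sub $t3, $t3, 1 → $t3=6-1=5
cmp $t3, 4  (cmp 5,4)
After step 43: $t6 = 20.

20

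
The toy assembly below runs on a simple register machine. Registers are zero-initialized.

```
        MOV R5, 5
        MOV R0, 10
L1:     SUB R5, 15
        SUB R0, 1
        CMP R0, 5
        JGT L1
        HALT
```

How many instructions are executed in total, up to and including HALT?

after MOV R5, 5: R5=5
after MOV R0, 10: R0=10
after SUB R5, 15: R5=5-15=-10
after SUB R0, 1: R0=10-1=9
CMP R0, 5  (cmp 9,5)
JGT L1: taken
after SUB R5, 15: R5=(-10)-15=-25
after SUB R0, 1: R0=9-1=8
CMP R0, 5  (cmp 8,5)
JGT L1: taken
after SUB R5, 15: R5=(-25)-15=-40
after SUB R0, 1: R0=8-1=7
CMP R0, 5  (cmp 7,5)
JGT L1: taken
after SUB R5, 15: R5=(-40)-15=-55
after SUB R0, 1: R0=7-1=6
CMP R0, 5  (cmp 6,5)
JGT L1: taken
after SUB R5, 15: R5=(-55)-15=-70
after SUB R0, 1: R0=6-1=5
CMP R0, 5  (cmp 5,5)
JGT L1: not taken
halt.
Total executed instructions: 23.

23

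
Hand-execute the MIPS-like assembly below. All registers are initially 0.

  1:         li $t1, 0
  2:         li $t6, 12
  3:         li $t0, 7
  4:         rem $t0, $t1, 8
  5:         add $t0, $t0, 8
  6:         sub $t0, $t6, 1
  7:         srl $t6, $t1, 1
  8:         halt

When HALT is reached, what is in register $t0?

after li $t1, 0: $t1=0
after li $t6, 12: $t6=12
after li $t0, 7: $t0=7
after rem $t0, $t1, 8: $t0=0%8=0
after add $t0, $t0, 8: $t0=0+8=8
after sub $t0, $t6, 1: $t0=12-1=11
after srl $t6, $t1, 1: $t6=0>>1=0
halt.

11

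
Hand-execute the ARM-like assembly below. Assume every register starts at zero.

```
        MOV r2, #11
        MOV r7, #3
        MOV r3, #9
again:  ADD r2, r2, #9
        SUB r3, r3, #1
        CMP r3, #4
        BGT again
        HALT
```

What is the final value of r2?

after MOV r2, #11: r2=11
after MOV r7, #3: r7=3
after MOV r3, #9: r3=9
after ADD r2, r2, #9: r2=11+9=20
after SUB r3, r3, #1: r3=9-1=8
CMP r3, #4  (cmp 8,4)
BGT again: taken
after ADD r2, r2, #9: r2=20+9=29
after SUB r3, r3, #1: r3=8-1=7
CMP r3, #4  (cmp 7,4)
BGT again: taken
after ADD r2, r2, #9: r2=29+9=38
after SUB r3, r3, #1: r3=7-1=6
CMP r3, #4  (cmp 6,4)
BGT again: taken
after ADD r2, r2, #9: r2=38+9=47
after SUB r3, r3, #1: r3=6-1=5
CMP r3, #4  (cmp 5,4)
BGT again: taken
after ADD r2, r2, #9: r2=47+9=56
after SUB r3, r3, #1: r3=5-1=4
CMP r3, #4  (cmp 4,4)
BGT again: not taken
halt.

56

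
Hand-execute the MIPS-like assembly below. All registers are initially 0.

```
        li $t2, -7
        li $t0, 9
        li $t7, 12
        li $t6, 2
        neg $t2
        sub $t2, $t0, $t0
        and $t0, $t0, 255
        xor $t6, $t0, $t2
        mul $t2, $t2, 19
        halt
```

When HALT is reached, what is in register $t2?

0

$t2=-7
$t0=9
$t7=12
$t6=2
$t2=-(-7)=7
$t2=9-9=0
$t0=9&255=9
$t6=9^0=9
$t2=0*19=0
halt.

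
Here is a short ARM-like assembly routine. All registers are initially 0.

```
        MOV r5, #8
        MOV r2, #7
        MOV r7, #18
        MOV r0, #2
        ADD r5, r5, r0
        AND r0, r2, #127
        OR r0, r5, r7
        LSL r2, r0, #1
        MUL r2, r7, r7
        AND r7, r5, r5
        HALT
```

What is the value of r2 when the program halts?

324

MOV r5, #8 → r5=8
MOV r2, #7 → r2=7
MOV r7, #18 → r7=18
MOV r0, #2 → r0=2
ADD r5, r5, r0 → r5=8+2=10
AND r0, r2, #127 → r0=7&127=7
OR r0, r5, r7 → r0=10|18=26
LSL r2, r0, #1 → r2=26<<1=52
MUL r2, r7, r7 → r2=18*18=324
AND r7, r5, r5 → r7=10&10=10
halt.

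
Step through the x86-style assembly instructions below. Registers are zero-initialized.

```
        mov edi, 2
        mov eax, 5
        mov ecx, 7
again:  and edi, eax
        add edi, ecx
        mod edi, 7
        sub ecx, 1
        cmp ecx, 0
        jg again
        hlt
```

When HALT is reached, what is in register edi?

1

edi=2
eax=5
ecx=7
edi=2&5=0
edi=0+7=7
edi=7%7=0
ecx=7-1=6
cmp ecx, 0  (cmp 6,0)
jg again: taken
edi=0&5=0
edi=0+6=6
edi=6%7=6
ecx=6-1=5
cmp ecx, 0  (cmp 5,0)
jg again: taken
edi=6&5=4
edi=4+5=9
edi=9%7=2
ecx=5-1=4
cmp ecx, 0  (cmp 4,0)
jg again: taken
edi=2&5=0
edi=0+4=4
edi=4%7=4
ecx=4-1=3
cmp ecx, 0  (cmp 3,0)
jg again: taken
edi=4&5=4
edi=4+3=7
edi=7%7=0
ecx=3-1=2
cmp ecx, 0  (cmp 2,0)
jg again: taken
edi=0&5=0
edi=0+2=2
edi=2%7=2
ecx=2-1=1
cmp ecx, 0  (cmp 1,0)
jg again: taken
edi=2&5=0
edi=0+1=1
edi=1%7=1
ecx=1-1=0
cmp ecx, 0  (cmp 0,0)
jg again: not taken
halt.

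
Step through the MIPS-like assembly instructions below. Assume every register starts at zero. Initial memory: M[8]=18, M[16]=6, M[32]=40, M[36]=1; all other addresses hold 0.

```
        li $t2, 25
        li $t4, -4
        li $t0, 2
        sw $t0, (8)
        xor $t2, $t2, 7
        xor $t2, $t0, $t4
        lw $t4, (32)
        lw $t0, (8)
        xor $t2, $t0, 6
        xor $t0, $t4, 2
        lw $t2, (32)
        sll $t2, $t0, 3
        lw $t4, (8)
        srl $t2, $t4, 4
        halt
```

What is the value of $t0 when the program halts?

$t2=25
$t4=-4
$t0=2
sw $t0, (8) → M[8]=2
$t2=25^7=30
$t2=2^(-4)=-2
$t4=M[32]=40
$t0=M[8]=2
$t2=2^6=4
$t0=40^2=42
$t2=M[32]=40
$t2=42<<3=336
$t4=M[8]=2
$t2=2>>4=0
halt.

42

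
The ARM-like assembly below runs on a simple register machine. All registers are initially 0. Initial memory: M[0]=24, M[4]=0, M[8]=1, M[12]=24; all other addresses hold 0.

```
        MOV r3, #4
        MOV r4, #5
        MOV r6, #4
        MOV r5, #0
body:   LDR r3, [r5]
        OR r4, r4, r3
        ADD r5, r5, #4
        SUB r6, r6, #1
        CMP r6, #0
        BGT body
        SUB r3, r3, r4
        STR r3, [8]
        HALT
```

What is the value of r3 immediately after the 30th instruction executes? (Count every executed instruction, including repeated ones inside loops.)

-5

r3=4
r4=5
r6=4
r5=0
r3=M[0]=24
r4=5|24=29
r5=0+4=4
r6=4-1=3
CMP r6, #0  (cmp 3,0)
BGT body: taken
r3=M[4]=0
r4=29|0=29
r5=4+4=8
r6=3-1=2
CMP r6, #0  (cmp 2,0)
BGT body: taken
r3=M[8]=1
r4=29|1=29
r5=8+4=12
r6=2-1=1
CMP r6, #0  (cmp 1,0)
BGT body: taken
r3=M[12]=24
r4=29|24=29
r5=12+4=16
r6=1-1=0
CMP r6, #0  (cmp 0,0)
BGT body: not taken
r3=24-29=-5
STR r3, [8] → M[8]=-5
After step 30: r3 = -5.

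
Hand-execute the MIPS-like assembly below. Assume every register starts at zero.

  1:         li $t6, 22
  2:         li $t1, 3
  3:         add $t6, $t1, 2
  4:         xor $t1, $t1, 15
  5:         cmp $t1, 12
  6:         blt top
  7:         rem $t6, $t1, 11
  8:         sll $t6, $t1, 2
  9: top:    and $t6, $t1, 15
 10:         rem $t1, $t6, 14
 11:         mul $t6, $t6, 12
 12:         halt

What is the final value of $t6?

144

after li $t6, 22: $t6=22
after li $t1, 3: $t1=3
after add $t6, $t1, 2: $t6=3+2=5
after xor $t1, $t1, 15: $t1=3^15=12
cmp $t1, 12  (cmp 12,12)
blt top: not taken
after rem $t6, $t1, 11: $t6=12%11=1
after sll $t6, $t1, 2: $t6=12<<2=48
after and $t6, $t1, 15: $t6=12&15=12
after rem $t1, $t6, 14: $t1=12%14=12
after mul $t6, $t6, 12: $t6=12*12=144
halt.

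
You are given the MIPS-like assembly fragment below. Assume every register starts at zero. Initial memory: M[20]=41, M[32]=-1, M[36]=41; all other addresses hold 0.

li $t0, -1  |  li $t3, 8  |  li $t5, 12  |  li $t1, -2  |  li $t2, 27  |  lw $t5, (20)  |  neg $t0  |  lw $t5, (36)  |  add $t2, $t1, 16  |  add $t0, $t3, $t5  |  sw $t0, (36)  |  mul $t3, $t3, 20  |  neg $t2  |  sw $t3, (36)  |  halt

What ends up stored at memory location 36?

160

after li $t0, -1: $t0=-1
after li $t3, 8: $t3=8
after li $t5, 12: $t5=12
after li $t1, -2: $t1=-2
after li $t2, 27: $t2=27
after lw $t5, (20): $t5=M[20]=41
after neg $t0: $t0=-(-1)=1
after lw $t5, (36): $t5=M[36]=41
after add $t2, $t1, 16: $t2=(-2)+16=14
after add $t0, $t3, $t5: $t0=8+41=49
sw $t0, (36) → M[36]=49
after mul $t3, $t3, 20: $t3=8*20=160
after neg $t2: $t2=-(14)=-14
sw $t3, (36) → M[36]=160
halt.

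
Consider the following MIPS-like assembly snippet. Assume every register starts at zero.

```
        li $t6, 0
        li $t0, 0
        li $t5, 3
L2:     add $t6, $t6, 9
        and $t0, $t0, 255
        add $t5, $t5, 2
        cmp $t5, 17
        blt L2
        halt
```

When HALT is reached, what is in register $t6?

63

after li $t6, 0: $t6=0
after li $t0, 0: $t0=0
after li $t5, 3: $t5=3
after add $t6, $t6, 9: $t6=0+9=9
after and $t0, $t0, 255: $t0=0&255=0
after add $t5, $t5, 2: $t5=3+2=5
cmp $t5, 17  (cmp 5,17)
blt L2: taken
after add $t6, $t6, 9: $t6=9+9=18
after and $t0, $t0, 255: $t0=0&255=0
after add $t5, $t5, 2: $t5=5+2=7
cmp $t5, 17  (cmp 7,17)
blt L2: taken
after add $t6, $t6, 9: $t6=18+9=27
after and $t0, $t0, 255: $t0=0&255=0
after add $t5, $t5, 2: $t5=7+2=9
cmp $t5, 17  (cmp 9,17)
blt L2: taken
after add $t6, $t6, 9: $t6=27+9=36
after and $t0, $t0, 255: $t0=0&255=0
after add $t5, $t5, 2: $t5=9+2=11
cmp $t5, 17  (cmp 11,17)
blt L2: taken
after add $t6, $t6, 9: $t6=36+9=45
after and $t0, $t0, 255: $t0=0&255=0
after add $t5, $t5, 2: $t5=11+2=13
cmp $t5, 17  (cmp 13,17)
blt L2: taken
after add $t6, $t6, 9: $t6=45+9=54
after and $t0, $t0, 255: $t0=0&255=0
after add $t5, $t5, 2: $t5=13+2=15
cmp $t5, 17  (cmp 15,17)
blt L2: taken
after add $t6, $t6, 9: $t6=54+9=63
after and $t0, $t0, 255: $t0=0&255=0
after add $t5, $t5, 2: $t5=15+2=17
cmp $t5, 17  (cmp 17,17)
blt L2: not taken
halt.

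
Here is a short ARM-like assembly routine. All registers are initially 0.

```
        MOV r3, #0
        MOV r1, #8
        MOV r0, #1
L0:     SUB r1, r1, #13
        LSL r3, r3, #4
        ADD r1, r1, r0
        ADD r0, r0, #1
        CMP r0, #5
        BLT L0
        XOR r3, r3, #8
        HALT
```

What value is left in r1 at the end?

-34

r3=0
r1=8
r0=1
r1=8-13=-5
r3=0<<4=0
r1=(-5)+1=-4
r0=1+1=2
CMP r0, #5  (cmp 2,5)
BLT L0: taken
r1=(-4)-13=-17
r3=0<<4=0
r1=(-17)+2=-15
r0=2+1=3
CMP r0, #5  (cmp 3,5)
BLT L0: taken
r1=(-15)-13=-28
r3=0<<4=0
r1=(-28)+3=-25
r0=3+1=4
CMP r0, #5  (cmp 4,5)
BLT L0: taken
r1=(-25)-13=-38
r3=0<<4=0
r1=(-38)+4=-34
r0=4+1=5
CMP r0, #5  (cmp 5,5)
BLT L0: not taken
r3=0^8=8
halt.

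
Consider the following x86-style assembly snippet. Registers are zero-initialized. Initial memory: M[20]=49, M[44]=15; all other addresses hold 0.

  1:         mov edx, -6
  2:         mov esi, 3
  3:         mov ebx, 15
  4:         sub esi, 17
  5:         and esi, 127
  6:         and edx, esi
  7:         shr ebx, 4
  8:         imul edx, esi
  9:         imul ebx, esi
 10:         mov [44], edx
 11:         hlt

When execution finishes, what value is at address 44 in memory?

edx=-6
esi=3
ebx=15
esi=3-17=-14
esi=(-14)&127=114
edx=(-6)&114=114
ebx=15>>4=0
edx=114*114=12996
ebx=0*114=0
mov [44], edx → M[44]=12996
halt.

12996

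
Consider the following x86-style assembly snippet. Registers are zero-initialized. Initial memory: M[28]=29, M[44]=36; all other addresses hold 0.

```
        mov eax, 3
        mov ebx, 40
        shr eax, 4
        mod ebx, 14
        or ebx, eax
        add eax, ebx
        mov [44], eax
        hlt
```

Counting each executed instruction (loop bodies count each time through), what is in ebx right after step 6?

12

eax=3
ebx=40
eax=3>>4=0
ebx=40%14=12
ebx=12|0=12
eax=0+12=12
After step 6: ebx = 12.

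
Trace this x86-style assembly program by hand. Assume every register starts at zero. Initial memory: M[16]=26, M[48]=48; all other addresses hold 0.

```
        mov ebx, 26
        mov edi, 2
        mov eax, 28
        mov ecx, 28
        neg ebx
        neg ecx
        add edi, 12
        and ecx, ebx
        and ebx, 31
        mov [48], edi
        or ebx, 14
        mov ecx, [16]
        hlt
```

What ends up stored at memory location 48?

ebx=26
edi=2
eax=28
ecx=28
ebx=-(26)=-26
ecx=-(28)=-28
edi=2+12=14
ecx=(-28)&(-26)=-28
ebx=(-26)&31=6
mov [48], edi → M[48]=14
ebx=6|14=14
ecx=M[16]=26
halt.

14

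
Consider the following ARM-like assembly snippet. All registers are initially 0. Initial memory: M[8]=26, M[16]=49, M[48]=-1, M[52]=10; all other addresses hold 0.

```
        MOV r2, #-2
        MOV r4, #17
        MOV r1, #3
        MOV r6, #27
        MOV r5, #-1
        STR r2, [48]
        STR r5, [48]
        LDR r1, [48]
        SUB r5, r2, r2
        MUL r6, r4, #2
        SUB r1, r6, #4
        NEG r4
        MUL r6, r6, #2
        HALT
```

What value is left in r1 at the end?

after MOV r2, #-2: r2=-2
after MOV r4, #17: r4=17
after MOV r1, #3: r1=3
after MOV r6, #27: r6=27
after MOV r5, #-1: r5=-1
STR r2, [48] → M[48]=-2
STR r5, [48] → M[48]=-1
after LDR r1, [48]: r1=M[48]=-1
after SUB r5, r2, r2: r5=(-2)-(-2)=0
after MUL r6, r4, #2: r6=17*2=34
after SUB r1, r6, #4: r1=34-4=30
after NEG r4: r4=-(17)=-17
after MUL r6, r6, #2: r6=34*2=68
halt.

30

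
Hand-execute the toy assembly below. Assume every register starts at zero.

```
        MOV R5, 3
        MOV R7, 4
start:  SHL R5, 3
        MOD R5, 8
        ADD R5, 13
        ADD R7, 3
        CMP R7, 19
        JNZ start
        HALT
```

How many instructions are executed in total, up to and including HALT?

33

R5=3
R7=4
R5=3<<3=24
R5=24%8=0
R5=0+13=13
R7=4+3=7
CMP R7, 19  (cmp 7,19)
JNZ start: taken
R5=13<<3=104
R5=104%8=0
R5=0+13=13
R7=7+3=10
CMP R7, 19  (cmp 10,19)
JNZ start: taken
R5=13<<3=104
R5=104%8=0
R5=0+13=13
R7=10+3=13
CMP R7, 19  (cmp 13,19)
JNZ start: taken
R5=13<<3=104
R5=104%8=0
R5=0+13=13
R7=13+3=16
CMP R7, 19  (cmp 16,19)
JNZ start: taken
R5=13<<3=104
R5=104%8=0
R5=0+13=13
R7=16+3=19
CMP R7, 19  (cmp 19,19)
JNZ start: not taken
halt.
Total executed instructions: 33.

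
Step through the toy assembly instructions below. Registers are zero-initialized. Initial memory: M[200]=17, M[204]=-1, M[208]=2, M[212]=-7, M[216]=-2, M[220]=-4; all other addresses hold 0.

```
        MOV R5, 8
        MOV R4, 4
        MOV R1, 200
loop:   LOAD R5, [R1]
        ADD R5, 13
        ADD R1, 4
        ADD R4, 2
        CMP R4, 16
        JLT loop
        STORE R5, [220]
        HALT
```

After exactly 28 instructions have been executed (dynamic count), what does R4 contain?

12

after MOV R5, 8: R5=8
after MOV R4, 4: R4=4
after MOV R1, 200: R1=200
after LOAD R5, [R1]: R5=M[200]=17
after ADD R5, 13: R5=17+13=30
after ADD R1, 4: R1=200+4=204
after ADD R4, 2: R4=4+2=6
CMP R4, 16  (cmp 6,16)
JLT loop: taken
after LOAD R5, [R1]: R5=M[204]=-1
after ADD R5, 13: R5=(-1)+13=12
after ADD R1, 4: R1=204+4=208
after ADD R4, 2: R4=6+2=8
CMP R4, 16  (cmp 8,16)
JLT loop: taken
after LOAD R5, [R1]: R5=M[208]=2
after ADD R5, 13: R5=2+13=15
after ADD R1, 4: R1=208+4=212
after ADD R4, 2: R4=8+2=10
CMP R4, 16  (cmp 10,16)
JLT loop: taken
after LOAD R5, [R1]: R5=M[212]=-7
after ADD R5, 13: R5=(-7)+13=6
after ADD R1, 4: R1=212+4=216
after ADD R4, 2: R4=10+2=12
CMP R4, 16  (cmp 12,16)
JLT loop: taken
after LOAD R5, [R1]: R5=M[216]=-2
After step 28: R4 = 12.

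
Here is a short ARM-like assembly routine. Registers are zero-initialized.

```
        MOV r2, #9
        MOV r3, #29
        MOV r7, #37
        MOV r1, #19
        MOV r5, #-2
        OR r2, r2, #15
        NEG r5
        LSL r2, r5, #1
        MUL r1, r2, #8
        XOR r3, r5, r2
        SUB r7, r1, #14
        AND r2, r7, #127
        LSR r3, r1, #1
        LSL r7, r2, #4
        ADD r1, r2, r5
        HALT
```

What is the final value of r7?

288

after MOV r2, #9: r2=9
after MOV r3, #29: r3=29
after MOV r7, #37: r7=37
after MOV r1, #19: r1=19
after MOV r5, #-2: r5=-2
after OR r2, r2, #15: r2=9|15=15
after NEG r5: r5=-(-2)=2
after LSL r2, r5, #1: r2=2<<1=4
after MUL r1, r2, #8: r1=4*8=32
after XOR r3, r5, r2: r3=2^4=6
after SUB r7, r1, #14: r7=32-14=18
after AND r2, r7, #127: r2=18&127=18
after LSR r3, r1, #1: r3=32>>1=16
after LSL r7, r2, #4: r7=18<<4=288
after ADD r1, r2, r5: r1=18+2=20
halt.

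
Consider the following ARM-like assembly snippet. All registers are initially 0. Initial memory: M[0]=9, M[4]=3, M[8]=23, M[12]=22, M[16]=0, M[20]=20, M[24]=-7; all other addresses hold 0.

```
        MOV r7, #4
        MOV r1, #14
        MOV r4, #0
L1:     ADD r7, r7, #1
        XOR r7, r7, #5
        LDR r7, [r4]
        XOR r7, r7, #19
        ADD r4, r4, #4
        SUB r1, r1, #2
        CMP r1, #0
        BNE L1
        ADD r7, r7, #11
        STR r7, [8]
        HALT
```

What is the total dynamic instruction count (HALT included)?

MOV r7, #4 → r7=4
MOV r1, #14 → r1=14
MOV r4, #0 → r4=0
ADD r7, r7, #1 → r7=4+1=5
XOR r7, r7, #5 → r7=5^5=0
LDR r7, [r4] → r7=M[0]=9
XOR r7, r7, #19 → r7=9^19=26
ADD r4, r4, #4 → r4=0+4=4
SUB r1, r1, #2 → r1=14-2=12
CMP r1, #0  (cmp 12,0)
BNE L1: taken
ADD r7, r7, #1 → r7=26+1=27
XOR r7, r7, #5 → r7=27^5=30
LDR r7, [r4] → r7=M[4]=3
XOR r7, r7, #19 → r7=3^19=16
ADD r4, r4, #4 → r4=4+4=8
SUB r1, r1, #2 → r1=12-2=10
CMP r1, #0  (cmp 10,0)
BNE L1: taken
ADD r7, r7, #1 → r7=16+1=17
XOR r7, r7, #5 → r7=17^5=20
LDR r7, [r4] → r7=M[8]=23
XOR r7, r7, #19 → r7=23^19=4
ADD r4, r4, #4 → r4=8+4=12
SUB r1, r1, #2 → r1=10-2=8
CMP r1, #0  (cmp 8,0)
BNE L1: taken
ADD r7, r7, #1 → r7=4+1=5
XOR r7, r7, #5 → r7=5^5=0
LDR r7, [r4] → r7=M[12]=22
XOR r7, r7, #19 → r7=22^19=5
ADD r4, r4, #4 → r4=12+4=16
SUB r1, r1, #2 → r1=8-2=6
CMP r1, #0  (cmp 6,0)
BNE L1: taken
ADD r7, r7, #1 → r7=5+1=6
XOR r7, r7, #5 → r7=6^5=3
LDR r7, [r4] → r7=M[16]=0
XOR r7, r7, #19 → r7=0^19=19
ADD r4, r4, #4 → r4=16+4=20
SUB r1, r1, #2 → r1=6-2=4
CMP r1, #0  (cmp 4,0)
BNE L1: taken
ADD r7, r7, #1 → r7=19+1=20
XOR r7, r7, #5 → r7=20^5=17
LDR r7, [r4] → r7=M[20]=20
XOR r7, r7, #19 → r7=20^19=7
ADD r4, r4, #4 → r4=20+4=24
SUB r1, r1, #2 → r1=4-2=2
CMP r1, #0  (cmp 2,0)
BNE L1: taken
ADD r7, r7, #1 → r7=7+1=8
XOR r7, r7, #5 → r7=8^5=13
LDR r7, [r4] → r7=M[24]=-7
XOR r7, r7, #19 → r7=(-7)^19=-22
ADD r4, r4, #4 → r4=24+4=28
SUB r1, r1, #2 → r1=2-2=0
CMP r1, #0  (cmp 0,0)
BNE L1: not taken
ADD r7, r7, #11 → r7=(-22)+11=-11
STR r7, [8] → M[8]=-11
halt.
Total executed instructions: 62.

62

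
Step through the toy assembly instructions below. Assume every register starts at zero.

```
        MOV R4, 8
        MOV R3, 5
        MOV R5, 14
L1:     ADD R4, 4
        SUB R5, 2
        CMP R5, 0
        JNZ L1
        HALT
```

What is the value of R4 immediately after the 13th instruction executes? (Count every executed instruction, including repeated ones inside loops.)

R4=8
R3=5
R5=14
R4=8+4=12
R5=14-2=12
CMP R5, 0  (cmp 12,0)
JNZ L1: taken
R4=12+4=16
R5=12-2=10
CMP R5, 0  (cmp 10,0)
JNZ L1: taken
R4=16+4=20
R5=10-2=8
After step 13: R4 = 20.

20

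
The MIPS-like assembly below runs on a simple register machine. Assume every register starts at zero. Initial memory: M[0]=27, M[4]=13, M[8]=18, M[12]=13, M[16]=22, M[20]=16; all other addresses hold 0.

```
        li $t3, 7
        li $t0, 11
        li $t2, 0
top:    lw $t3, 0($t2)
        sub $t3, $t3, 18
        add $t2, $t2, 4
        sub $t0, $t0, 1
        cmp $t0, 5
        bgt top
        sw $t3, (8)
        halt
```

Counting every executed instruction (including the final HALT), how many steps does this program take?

41

$t3=7
$t0=11
$t2=0
$t3=M[0]=27
$t3=27-18=9
$t2=0+4=4
$t0=11-1=10
cmp $t0, 5  (cmp 10,5)
bgt top: taken
$t3=M[4]=13
$t3=13-18=-5
$t2=4+4=8
$t0=10-1=9
cmp $t0, 5  (cmp 9,5)
bgt top: taken
$t3=M[8]=18
$t3=18-18=0
$t2=8+4=12
$t0=9-1=8
cmp $t0, 5  (cmp 8,5)
bgt top: taken
$t3=M[12]=13
$t3=13-18=-5
$t2=12+4=16
$t0=8-1=7
cmp $t0, 5  (cmp 7,5)
bgt top: taken
$t3=M[16]=22
$t3=22-18=4
$t2=16+4=20
$t0=7-1=6
cmp $t0, 5  (cmp 6,5)
bgt top: taken
$t3=M[20]=16
$t3=16-18=-2
$t2=20+4=24
$t0=6-1=5
cmp $t0, 5  (cmp 5,5)
bgt top: not taken
sw $t3, (8) → M[8]=-2
halt.
Total executed instructions: 41.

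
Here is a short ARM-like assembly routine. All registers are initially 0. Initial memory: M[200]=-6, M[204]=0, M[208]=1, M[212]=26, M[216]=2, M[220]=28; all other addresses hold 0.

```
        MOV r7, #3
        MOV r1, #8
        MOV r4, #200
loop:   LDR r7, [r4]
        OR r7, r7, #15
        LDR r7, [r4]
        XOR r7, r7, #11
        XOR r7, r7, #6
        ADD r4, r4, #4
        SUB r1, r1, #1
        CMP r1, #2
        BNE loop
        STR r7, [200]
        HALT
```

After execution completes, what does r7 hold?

17

r7=3
r1=8
r4=200
r7=M[200]=-6
r7=(-6)|15=-1
r7=M[200]=-6
r7=(-6)^11=-15
r7=(-15)^6=-9
r4=200+4=204
r1=8-1=7
CMP r1, #2  (cmp 7,2)
BNE loop: taken
r7=M[204]=0
r7=0|15=15
r7=M[204]=0
r7=0^11=11
r7=11^6=13
r4=204+4=208
r1=7-1=6
CMP r1, #2  (cmp 6,2)
BNE loop: taken
r7=M[208]=1
r7=1|15=15
r7=M[208]=1
r7=1^11=10
r7=10^6=12
r4=208+4=212
r1=6-1=5
CMP r1, #2  (cmp 5,2)
BNE loop: taken
r7=M[212]=26
r7=26|15=31
r7=M[212]=26
r7=26^11=17
r7=17^6=23
r4=212+4=216
r1=5-1=4
CMP r1, #2  (cmp 4,2)
BNE loop: taken
r7=M[216]=2
r7=2|15=15
r7=M[216]=2
r7=2^11=9
r7=9^6=15
r4=216+4=220
r1=4-1=3
CMP r1, #2  (cmp 3,2)
BNE loop: taken
r7=M[220]=28
r7=28|15=31
r7=M[220]=28
r7=28^11=23
r7=23^6=17
r4=220+4=224
r1=3-1=2
CMP r1, #2  (cmp 2,2)
BNE loop: not taken
STR r7, [200] → M[200]=17
halt.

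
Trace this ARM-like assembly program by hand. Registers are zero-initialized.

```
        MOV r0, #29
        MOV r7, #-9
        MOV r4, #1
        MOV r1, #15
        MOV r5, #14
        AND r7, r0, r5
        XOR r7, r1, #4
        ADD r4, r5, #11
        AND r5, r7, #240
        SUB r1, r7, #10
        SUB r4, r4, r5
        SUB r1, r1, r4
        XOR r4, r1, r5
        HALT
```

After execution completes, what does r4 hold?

-24

r0=29
r7=-9
r4=1
r1=15
r5=14
r7=29&14=12
r7=15^4=11
r4=14+11=25
r5=11&240=0
r1=11-10=1
r4=25-0=25
r1=1-25=-24
r4=(-24)^0=-24
halt.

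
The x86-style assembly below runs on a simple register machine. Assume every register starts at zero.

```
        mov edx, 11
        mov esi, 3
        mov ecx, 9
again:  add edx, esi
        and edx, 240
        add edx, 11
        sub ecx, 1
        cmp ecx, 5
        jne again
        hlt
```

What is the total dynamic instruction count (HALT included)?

after mov edx, 11: edx=11
after mov esi, 3: esi=3
after mov ecx, 9: ecx=9
after add edx, esi: edx=11+3=14
after and edx, 240: edx=14&240=0
after add edx, 11: edx=0+11=11
after sub ecx, 1: ecx=9-1=8
cmp ecx, 5  (cmp 8,5)
jne again: taken
after add edx, esi: edx=11+3=14
after and edx, 240: edx=14&240=0
after add edx, 11: edx=0+11=11
after sub ecx, 1: ecx=8-1=7
cmp ecx, 5  (cmp 7,5)
jne again: taken
after add edx, esi: edx=11+3=14
after and edx, 240: edx=14&240=0
after add edx, 11: edx=0+11=11
after sub ecx, 1: ecx=7-1=6
cmp ecx, 5  (cmp 6,5)
jne again: taken
after add edx, esi: edx=11+3=14
after and edx, 240: edx=14&240=0
after add edx, 11: edx=0+11=11
after sub ecx, 1: ecx=6-1=5
cmp ecx, 5  (cmp 5,5)
jne again: not taken
halt.
Total executed instructions: 28.

28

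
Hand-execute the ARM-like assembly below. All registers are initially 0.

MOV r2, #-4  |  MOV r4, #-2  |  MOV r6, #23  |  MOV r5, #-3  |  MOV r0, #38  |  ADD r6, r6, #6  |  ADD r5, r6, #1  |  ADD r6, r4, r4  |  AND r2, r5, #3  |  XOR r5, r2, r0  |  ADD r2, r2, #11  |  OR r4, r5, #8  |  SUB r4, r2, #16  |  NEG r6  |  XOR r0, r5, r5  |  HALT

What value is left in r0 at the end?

after MOV r2, #-4: r2=-4
after MOV r4, #-2: r4=-2
after MOV r6, #23: r6=23
after MOV r5, #-3: r5=-3
after MOV r0, #38: r0=38
after ADD r6, r6, #6: r6=23+6=29
after ADD r5, r6, #1: r5=29+1=30
after ADD r6, r4, r4: r6=(-2)+(-2)=-4
after AND r2, r5, #3: r2=30&3=2
after XOR r5, r2, r0: r5=2^38=36
after ADD r2, r2, #11: r2=2+11=13
after OR r4, r5, #8: r4=36|8=44
after SUB r4, r2, #16: r4=13-16=-3
after NEG r6: r6=-(-4)=4
after XOR r0, r5, r5: r0=36^36=0
halt.

0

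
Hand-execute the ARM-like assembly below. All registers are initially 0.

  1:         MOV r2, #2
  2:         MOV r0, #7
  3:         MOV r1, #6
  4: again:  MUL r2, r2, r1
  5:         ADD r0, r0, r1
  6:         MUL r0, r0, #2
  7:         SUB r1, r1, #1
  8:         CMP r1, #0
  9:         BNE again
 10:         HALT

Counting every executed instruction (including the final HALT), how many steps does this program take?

after MOV r2, #2: r2=2
after MOV r0, #7: r0=7
after MOV r1, #6: r1=6
after MUL r2, r2, r1: r2=2*6=12
after ADD r0, r0, r1: r0=7+6=13
after MUL r0, r0, #2: r0=13*2=26
after SUB r1, r1, #1: r1=6-1=5
CMP r1, #0  (cmp 5,0)
BNE again: taken
after MUL r2, r2, r1: r2=12*5=60
after ADD r0, r0, r1: r0=26+5=31
after MUL r0, r0, #2: r0=31*2=62
after SUB r1, r1, #1: r1=5-1=4
CMP r1, #0  (cmp 4,0)
BNE again: taken
after MUL r2, r2, r1: r2=60*4=240
after ADD r0, r0, r1: r0=62+4=66
after MUL r0, r0, #2: r0=66*2=132
after SUB r1, r1, #1: r1=4-1=3
CMP r1, #0  (cmp 3,0)
BNE again: taken
after MUL r2, r2, r1: r2=240*3=720
after ADD r0, r0, r1: r0=132+3=135
after MUL r0, r0, #2: r0=135*2=270
after SUB r1, r1, #1: r1=3-1=2
CMP r1, #0  (cmp 2,0)
BNE again: taken
after MUL r2, r2, r1: r2=720*2=1440
after ADD r0, r0, r1: r0=270+2=272
after MUL r0, r0, #2: r0=272*2=544
after SUB r1, r1, #1: r1=2-1=1
CMP r1, #0  (cmp 1,0)
BNE again: taken
after MUL r2, r2, r1: r2=1440*1=1440
after ADD r0, r0, r1: r0=544+1=545
after MUL r0, r0, #2: r0=545*2=1090
after SUB r1, r1, #1: r1=1-1=0
CMP r1, #0  (cmp 0,0)
BNE again: not taken
halt.
Total executed instructions: 40.

40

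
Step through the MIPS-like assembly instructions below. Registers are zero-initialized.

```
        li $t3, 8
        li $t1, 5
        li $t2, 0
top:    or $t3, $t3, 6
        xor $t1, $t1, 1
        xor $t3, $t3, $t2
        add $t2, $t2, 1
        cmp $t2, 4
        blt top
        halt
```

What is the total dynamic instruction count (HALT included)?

28

after li $t3, 8: $t3=8
after li $t1, 5: $t1=5
after li $t2, 0: $t2=0
after or $t3, $t3, 6: $t3=8|6=14
after xor $t1, $t1, 1: $t1=5^1=4
after xor $t3, $t3, $t2: $t3=14^0=14
after add $t2, $t2, 1: $t2=0+1=1
cmp $t2, 4  (cmp 1,4)
blt top: taken
after or $t3, $t3, 6: $t3=14|6=14
after xor $t1, $t1, 1: $t1=4^1=5
after xor $t3, $t3, $t2: $t3=14^1=15
after add $t2, $t2, 1: $t2=1+1=2
cmp $t2, 4  (cmp 2,4)
blt top: taken
after or $t3, $t3, 6: $t3=15|6=15
after xor $t1, $t1, 1: $t1=5^1=4
after xor $t3, $t3, $t2: $t3=15^2=13
after add $t2, $t2, 1: $t2=2+1=3
cmp $t2, 4  (cmp 3,4)
blt top: taken
after or $t3, $t3, 6: $t3=13|6=15
after xor $t1, $t1, 1: $t1=4^1=5
after xor $t3, $t3, $t2: $t3=15^3=12
after add $t2, $t2, 1: $t2=3+1=4
cmp $t2, 4  (cmp 4,4)
blt top: not taken
halt.
Total executed instructions: 28.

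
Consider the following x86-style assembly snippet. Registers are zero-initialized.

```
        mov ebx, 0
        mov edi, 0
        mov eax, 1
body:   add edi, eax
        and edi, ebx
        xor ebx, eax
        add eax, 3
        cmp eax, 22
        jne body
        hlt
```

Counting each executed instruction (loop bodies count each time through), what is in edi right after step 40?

mov ebx, 0 → ebx=0
mov edi, 0 → edi=0
mov eax, 1 → eax=1
add edi, eax → edi=0+1=1
and edi, ebx → edi=1&0=0
xor ebx, eax → ebx=0^1=1
add eax, 3 → eax=1+3=4
cmp eax, 22  (cmp 4,22)
jne body: taken
add edi, eax → edi=0+4=4
and edi, ebx → edi=4&1=0
xor ebx, eax → ebx=1^4=5
add eax, 3 → eax=4+3=7
cmp eax, 22  (cmp 7,22)
jne body: taken
add edi, eax → edi=0+7=7
and edi, ebx → edi=7&5=5
xor ebx, eax → ebx=5^7=2
add eax, 3 → eax=7+3=10
cmp eax, 22  (cmp 10,22)
jne body: taken
add edi, eax → edi=5+10=15
and edi, ebx → edi=15&2=2
xor ebx, eax → ebx=2^10=8
add eax, 3 → eax=10+3=13
cmp eax, 22  (cmp 13,22)
jne body: taken
add edi, eax → edi=2+13=15
and edi, ebx → edi=15&8=8
xor ebx, eax → ebx=8^13=5
add eax, 3 → eax=13+3=16
cmp eax, 22  (cmp 16,22)
jne body: taken
add edi, eax → edi=8+16=24
and edi, ebx → edi=24&5=0
xor ebx, eax → ebx=5^16=21
add eax, 3 → eax=16+3=19
cmp eax, 22  (cmp 19,22)
jne body: taken
add edi, eax → edi=0+19=19
After step 40: edi = 19.

19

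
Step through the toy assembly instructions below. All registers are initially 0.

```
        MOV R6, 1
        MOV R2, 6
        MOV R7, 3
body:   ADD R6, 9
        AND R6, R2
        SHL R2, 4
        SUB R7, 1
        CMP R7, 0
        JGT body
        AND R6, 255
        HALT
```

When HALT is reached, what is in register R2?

MOV R6, 1 → R6=1
MOV R2, 6 → R2=6
MOV R7, 3 → R7=3
ADD R6, 9 → R6=1+9=10
AND R6, R2 → R6=10&6=2
SHL R2, 4 → R2=6<<4=96
SUB R7, 1 → R7=3-1=2
CMP R7, 0  (cmp 2,0)
JGT body: taken
ADD R6, 9 → R6=2+9=11
AND R6, R2 → R6=11&96=0
SHL R2, 4 → R2=96<<4=1536
SUB R7, 1 → R7=2-1=1
CMP R7, 0  (cmp 1,0)
JGT body: taken
ADD R6, 9 → R6=0+9=9
AND R6, R2 → R6=9&1536=0
SHL R2, 4 → R2=1536<<4=24576
SUB R7, 1 → R7=1-1=0
CMP R7, 0  (cmp 0,0)
JGT body: not taken
AND R6, 255 → R6=0&255=0
halt.

24576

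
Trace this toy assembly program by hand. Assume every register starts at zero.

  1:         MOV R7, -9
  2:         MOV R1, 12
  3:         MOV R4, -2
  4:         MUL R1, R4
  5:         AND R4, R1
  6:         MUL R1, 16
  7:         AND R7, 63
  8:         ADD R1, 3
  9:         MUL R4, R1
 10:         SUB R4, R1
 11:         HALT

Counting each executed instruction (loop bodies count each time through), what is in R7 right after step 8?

MOV R7, -9 → R7=-9
MOV R1, 12 → R1=12
MOV R4, -2 → R4=-2
MUL R1, R4 → R1=12*(-2)=-24
AND R4, R1 → R4=(-2)&(-24)=-24
MUL R1, 16 → R1=(-24)*16=-384
AND R7, 63 → R7=(-9)&63=55
ADD R1, 3 → R1=(-384)+3=-381
After step 8: R7 = 55.

55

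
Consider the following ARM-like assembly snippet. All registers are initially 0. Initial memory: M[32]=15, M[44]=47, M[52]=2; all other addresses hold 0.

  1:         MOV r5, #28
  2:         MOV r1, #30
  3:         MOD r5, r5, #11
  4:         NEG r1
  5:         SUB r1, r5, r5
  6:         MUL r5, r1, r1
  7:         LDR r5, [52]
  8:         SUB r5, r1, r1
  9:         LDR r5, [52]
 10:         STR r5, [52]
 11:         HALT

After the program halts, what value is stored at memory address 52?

2

after MOV r5, #28: r5=28
after MOV r1, #30: r1=30
after MOD r5, r5, #11: r5=28%11=6
after NEG r1: r1=-(30)=-30
after SUB r1, r5, r5: r1=6-6=0
after MUL r5, r1, r1: r5=0*0=0
after LDR r5, [52]: r5=M[52]=2
after SUB r5, r1, r1: r5=0-0=0
after LDR r5, [52]: r5=M[52]=2
STR r5, [52] → M[52]=2
halt.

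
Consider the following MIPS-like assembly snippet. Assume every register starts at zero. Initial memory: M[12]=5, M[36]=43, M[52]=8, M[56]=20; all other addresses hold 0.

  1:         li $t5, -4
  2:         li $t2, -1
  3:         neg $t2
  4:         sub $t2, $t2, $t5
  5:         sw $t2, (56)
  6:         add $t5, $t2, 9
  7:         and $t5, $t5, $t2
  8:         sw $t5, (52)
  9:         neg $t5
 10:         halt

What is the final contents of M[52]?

after li $t5, -4: $t5=-4
after li $t2, -1: $t2=-1
after neg $t2: $t2=-(-1)=1
after sub $t2, $t2, $t5: $t2=1-(-4)=5
sw $t2, (56) → M[56]=5
after add $t5, $t2, 9: $t5=5+9=14
after and $t5, $t5, $t2: $t5=14&5=4
sw $t5, (52) → M[52]=4
after neg $t5: $t5=-(4)=-4
halt.

4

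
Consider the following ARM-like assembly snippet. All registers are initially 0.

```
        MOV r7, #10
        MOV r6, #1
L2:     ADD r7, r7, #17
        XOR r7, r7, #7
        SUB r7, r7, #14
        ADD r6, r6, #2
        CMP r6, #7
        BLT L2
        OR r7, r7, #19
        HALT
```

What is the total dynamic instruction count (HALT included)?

after MOV r7, #10: r7=10
after MOV r6, #1: r6=1
after ADD r7, r7, #17: r7=10+17=27
after XOR r7, r7, #7: r7=27^7=28
after SUB r7, r7, #14: r7=28-14=14
after ADD r6, r6, #2: r6=1+2=3
CMP r6, #7  (cmp 3,7)
BLT L2: taken
after ADD r7, r7, #17: r7=14+17=31
after XOR r7, r7, #7: r7=31^7=24
after SUB r7, r7, #14: r7=24-14=10
after ADD r6, r6, #2: r6=3+2=5
CMP r6, #7  (cmp 5,7)
BLT L2: taken
after ADD r7, r7, #17: r7=10+17=27
after XOR r7, r7, #7: r7=27^7=28
after SUB r7, r7, #14: r7=28-14=14
after ADD r6, r6, #2: r6=5+2=7
CMP r6, #7  (cmp 7,7)
BLT L2: not taken
after OR r7, r7, #19: r7=14|19=31
halt.
Total executed instructions: 22.

22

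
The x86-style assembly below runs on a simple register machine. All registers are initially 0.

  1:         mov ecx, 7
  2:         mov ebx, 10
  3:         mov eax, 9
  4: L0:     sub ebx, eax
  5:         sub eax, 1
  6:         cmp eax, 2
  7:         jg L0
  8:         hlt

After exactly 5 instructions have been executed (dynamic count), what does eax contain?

ecx=7
ebx=10
eax=9
ebx=10-9=1
eax=9-1=8
After step 5: eax = 8.

8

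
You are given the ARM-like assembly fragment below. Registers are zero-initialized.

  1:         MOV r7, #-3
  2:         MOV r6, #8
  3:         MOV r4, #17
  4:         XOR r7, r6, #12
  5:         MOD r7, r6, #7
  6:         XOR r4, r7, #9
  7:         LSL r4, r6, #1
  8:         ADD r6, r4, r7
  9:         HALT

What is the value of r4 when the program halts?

MOV r7, #-3 → r7=-3
MOV r6, #8 → r6=8
MOV r4, #17 → r4=17
XOR r7, r6, #12 → r7=8^12=4
MOD r7, r6, #7 → r7=8%7=1
XOR r4, r7, #9 → r4=1^9=8
LSL r4, r6, #1 → r4=8<<1=16
ADD r6, r4, r7 → r6=16+1=17
halt.

16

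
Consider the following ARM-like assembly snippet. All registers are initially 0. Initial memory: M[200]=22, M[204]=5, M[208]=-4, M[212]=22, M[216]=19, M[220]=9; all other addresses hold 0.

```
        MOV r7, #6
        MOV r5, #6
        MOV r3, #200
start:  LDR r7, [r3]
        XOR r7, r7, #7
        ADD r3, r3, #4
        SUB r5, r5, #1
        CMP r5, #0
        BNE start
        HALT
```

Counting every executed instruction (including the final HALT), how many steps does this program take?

40

after MOV r7, #6: r7=6
after MOV r5, #6: r5=6
after MOV r3, #200: r3=200
after LDR r7, [r3]: r7=M[200]=22
after XOR r7, r7, #7: r7=22^7=17
after ADD r3, r3, #4: r3=200+4=204
after SUB r5, r5, #1: r5=6-1=5
CMP r5, #0  (cmp 5,0)
BNE start: taken
after LDR r7, [r3]: r7=M[204]=5
after XOR r7, r7, #7: r7=5^7=2
after ADD r3, r3, #4: r3=204+4=208
after SUB r5, r5, #1: r5=5-1=4
CMP r5, #0  (cmp 4,0)
BNE start: taken
after LDR r7, [r3]: r7=M[208]=-4
after XOR r7, r7, #7: r7=(-4)^7=-5
after ADD r3, r3, #4: r3=208+4=212
after SUB r5, r5, #1: r5=4-1=3
CMP r5, #0  (cmp 3,0)
BNE start: taken
after LDR r7, [r3]: r7=M[212]=22
after XOR r7, r7, #7: r7=22^7=17
after ADD r3, r3, #4: r3=212+4=216
after SUB r5, r5, #1: r5=3-1=2
CMP r5, #0  (cmp 2,0)
BNE start: taken
after LDR r7, [r3]: r7=M[216]=19
after XOR r7, r7, #7: r7=19^7=20
after ADD r3, r3, #4: r3=216+4=220
after SUB r5, r5, #1: r5=2-1=1
CMP r5, #0  (cmp 1,0)
BNE start: taken
after LDR r7, [r3]: r7=M[220]=9
after XOR r7, r7, #7: r7=9^7=14
after ADD r3, r3, #4: r3=220+4=224
after SUB r5, r5, #1: r5=1-1=0
CMP r5, #0  (cmp 0,0)
BNE start: not taken
halt.
Total executed instructions: 40.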